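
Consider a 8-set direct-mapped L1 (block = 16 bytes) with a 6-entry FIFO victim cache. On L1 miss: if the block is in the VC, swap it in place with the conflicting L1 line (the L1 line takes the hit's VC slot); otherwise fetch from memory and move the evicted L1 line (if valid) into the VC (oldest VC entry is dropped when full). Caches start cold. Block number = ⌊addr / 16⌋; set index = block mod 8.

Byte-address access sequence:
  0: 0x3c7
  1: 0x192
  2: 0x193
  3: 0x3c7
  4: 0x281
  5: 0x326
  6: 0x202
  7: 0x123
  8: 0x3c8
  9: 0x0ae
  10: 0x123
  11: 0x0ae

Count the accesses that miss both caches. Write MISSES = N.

MISSES = 7

  [0] addr=0x3c7 blk=60 s=4: MISS | VC []
  [1] addr=0x192 blk=25 s=1: MISS | VC []
  [2] addr=0x193 blk=25 s=1: L1-HIT | VC []
  [3] addr=0x3c7 blk=60 s=4: L1-HIT | VC []
  [4] addr=0x281 blk=40 s=0: MISS | VC []
  [5] addr=0x326 blk=50 s=2: MISS | VC []
  [6] addr=0x202 blk=32 s=0: MISS | VC [40]
  [7] addr=0x123 blk=18 s=2: MISS | VC [40, 50]
  [8] addr=0x3c8 blk=60 s=4: L1-HIT | VC [40, 50]
  [9] addr=0xae blk=10 s=2: MISS | VC [40, 50, 18]
  [10] addr=0x123 blk=18 s=2: VC-HIT | VC [40, 50, 10]
  [11] addr=0xae blk=10 s=2: VC-HIT | VC [40, 50, 18]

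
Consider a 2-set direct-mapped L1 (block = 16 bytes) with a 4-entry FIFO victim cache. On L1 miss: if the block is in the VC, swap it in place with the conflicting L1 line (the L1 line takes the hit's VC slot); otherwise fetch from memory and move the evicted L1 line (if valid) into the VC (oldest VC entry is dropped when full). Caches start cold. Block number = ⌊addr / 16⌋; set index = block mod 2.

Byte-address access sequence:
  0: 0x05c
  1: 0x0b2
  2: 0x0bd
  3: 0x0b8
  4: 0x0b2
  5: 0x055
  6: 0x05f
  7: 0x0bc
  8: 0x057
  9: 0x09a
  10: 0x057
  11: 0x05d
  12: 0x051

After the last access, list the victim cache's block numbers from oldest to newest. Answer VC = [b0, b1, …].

  [0] addr=0x5c blk=5 s=1: MISS | VC []
  [1] addr=0xb2 blk=11 s=1: MISS | VC [5]
  [2] addr=0xbd blk=11 s=1: L1-HIT | VC [5]
  [3] addr=0xb8 blk=11 s=1: L1-HIT | VC [5]
  [4] addr=0xb2 blk=11 s=1: L1-HIT | VC [5]
  [5] addr=0x55 blk=5 s=1: VC-HIT | VC [11]
  [6] addr=0x5f blk=5 s=1: L1-HIT | VC [11]
  [7] addr=0xbc blk=11 s=1: VC-HIT | VC [5]
  [8] addr=0x57 blk=5 s=1: VC-HIT | VC [11]
  [9] addr=0x9a blk=9 s=1: MISS | VC [11, 5]
  [10] addr=0x57 blk=5 s=1: VC-HIT | VC [11, 9]
  [11] addr=0x5d blk=5 s=1: L1-HIT | VC [11, 9]
  [12] addr=0x51 blk=5 s=1: L1-HIT | VC [11, 9]

VC = [11, 9]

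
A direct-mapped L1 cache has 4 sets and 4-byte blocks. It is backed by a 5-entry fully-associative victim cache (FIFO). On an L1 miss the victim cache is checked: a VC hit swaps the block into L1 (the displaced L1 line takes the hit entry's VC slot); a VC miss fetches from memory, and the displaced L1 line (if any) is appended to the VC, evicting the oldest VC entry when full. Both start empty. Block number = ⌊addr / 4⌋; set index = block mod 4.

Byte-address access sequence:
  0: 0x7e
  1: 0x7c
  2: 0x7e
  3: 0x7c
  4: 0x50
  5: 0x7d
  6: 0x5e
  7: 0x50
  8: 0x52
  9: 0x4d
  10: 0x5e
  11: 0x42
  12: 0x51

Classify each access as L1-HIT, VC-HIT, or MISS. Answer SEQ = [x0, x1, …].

SEQ = [MISS, L1-HIT, L1-HIT, L1-HIT, MISS, L1-HIT, MISS, L1-HIT, L1-HIT, MISS, VC-HIT, MISS, VC-HIT]

  [0] addr=0x7e blk=31 s=3: MISS | VC []
  [1] addr=0x7c blk=31 s=3: L1-HIT | VC []
  [2] addr=0x7e blk=31 s=3: L1-HIT | VC []
  [3] addr=0x7c blk=31 s=3: L1-HIT | VC []
  [4] addr=0x50 blk=20 s=0: MISS | VC []
  [5] addr=0x7d blk=31 s=3: L1-HIT | VC []
  [6] addr=0x5e blk=23 s=3: MISS | VC [31]
  [7] addr=0x50 blk=20 s=0: L1-HIT | VC [31]
  [8] addr=0x52 blk=20 s=0: L1-HIT | VC [31]
  [9] addr=0x4d blk=19 s=3: MISS | VC [31, 23]
  [10] addr=0x5e blk=23 s=3: VC-HIT | VC [31, 19]
  [11] addr=0x42 blk=16 s=0: MISS | VC [31, 19, 20]
  [12] addr=0x51 blk=20 s=0: VC-HIT | VC [31, 19, 16]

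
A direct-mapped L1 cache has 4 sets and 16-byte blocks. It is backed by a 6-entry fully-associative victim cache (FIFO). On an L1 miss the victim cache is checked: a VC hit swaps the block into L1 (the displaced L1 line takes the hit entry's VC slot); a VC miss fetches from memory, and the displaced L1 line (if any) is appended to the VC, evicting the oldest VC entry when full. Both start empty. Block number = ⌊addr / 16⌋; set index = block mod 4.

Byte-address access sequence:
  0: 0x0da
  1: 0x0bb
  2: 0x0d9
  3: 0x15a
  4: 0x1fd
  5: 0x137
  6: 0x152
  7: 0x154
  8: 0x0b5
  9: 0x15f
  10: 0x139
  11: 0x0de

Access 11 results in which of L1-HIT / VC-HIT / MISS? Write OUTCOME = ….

OUTCOME = VC-HIT

#0 0xda→b13/s1 MISS; vc=[]
#1 0xbb→b11/s3 MISS; vc=[]
#2 0xd9→b13/s1 L1-HIT; vc=[]
#3 0x15a→b21/s1 MISS; vc=[13]
#4 0x1fd→b31/s3 MISS; vc=[13,11]
#5 0x137→b19/s3 MISS; vc=[13,11,31]
#6 0x152→b21/s1 L1-HIT; vc=[13,11,31]
#7 0x154→b21/s1 L1-HIT; vc=[13,11,31]
#8 0xb5→b11/s3 VC-HIT; vc=[13,19,31]
#9 0x15f→b21/s1 L1-HIT; vc=[13,19,31]
#10 0x139→b19/s3 VC-HIT; vc=[13,11,31]
#11 0xde→b13/s1 VC-HIT; vc=[21,11,31]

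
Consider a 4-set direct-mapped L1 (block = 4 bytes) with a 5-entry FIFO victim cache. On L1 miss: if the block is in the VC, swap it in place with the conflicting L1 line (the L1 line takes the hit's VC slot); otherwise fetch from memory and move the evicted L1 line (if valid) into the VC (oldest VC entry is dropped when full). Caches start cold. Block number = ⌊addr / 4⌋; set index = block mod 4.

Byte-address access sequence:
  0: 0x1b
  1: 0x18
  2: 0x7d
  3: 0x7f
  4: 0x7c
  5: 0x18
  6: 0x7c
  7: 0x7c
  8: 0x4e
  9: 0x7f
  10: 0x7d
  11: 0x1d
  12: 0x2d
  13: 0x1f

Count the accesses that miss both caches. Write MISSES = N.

MISSES = 5

#0 0x1b→b6/s2 MISS; vc=[]
#1 0x18→b6/s2 L1-HIT; vc=[]
#2 0x7d→b31/s3 MISS; vc=[]
#3 0x7f→b31/s3 L1-HIT; vc=[]
#4 0x7c→b31/s3 L1-HIT; vc=[]
#5 0x18→b6/s2 L1-HIT; vc=[]
#6 0x7c→b31/s3 L1-HIT; vc=[]
#7 0x7c→b31/s3 L1-HIT; vc=[]
#8 0x4e→b19/s3 MISS; vc=[31]
#9 0x7f→b31/s3 VC-HIT; vc=[19]
#10 0x7d→b31/s3 L1-HIT; vc=[19]
#11 0x1d→b7/s3 MISS; vc=[19,31]
#12 0x2d→b11/s3 MISS; vc=[19,31,7]
#13 0x1f→b7/s3 VC-HIT; vc=[19,31,11]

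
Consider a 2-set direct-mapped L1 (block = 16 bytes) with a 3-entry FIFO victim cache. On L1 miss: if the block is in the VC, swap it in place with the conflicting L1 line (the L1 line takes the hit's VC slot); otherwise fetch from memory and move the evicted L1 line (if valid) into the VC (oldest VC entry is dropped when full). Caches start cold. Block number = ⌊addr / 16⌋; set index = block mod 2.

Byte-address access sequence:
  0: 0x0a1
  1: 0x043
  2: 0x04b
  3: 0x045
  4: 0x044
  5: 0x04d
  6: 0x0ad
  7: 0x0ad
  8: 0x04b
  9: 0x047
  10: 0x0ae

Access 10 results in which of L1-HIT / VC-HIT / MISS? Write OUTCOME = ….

OUTCOME = VC-HIT

0: 0xa1 (blk 10, set 0) → MISS  vc=[]
1: 0x43 (blk 4, set 0) → MISS  vc=[10]
2: 0x4b (blk 4, set 0) → L1-HIT  vc=[10]
3: 0x45 (blk 4, set 0) → L1-HIT  vc=[10]
4: 0x44 (blk 4, set 0) → L1-HIT  vc=[10]
5: 0x4d (blk 4, set 0) → L1-HIT  vc=[10]
6: 0xad (blk 10, set 0) → VC-HIT  vc=[4]
7: 0xad (blk 10, set 0) → L1-HIT  vc=[4]
8: 0x4b (blk 4, set 0) → VC-HIT  vc=[10]
9: 0x47 (blk 4, set 0) → L1-HIT  vc=[10]
10: 0xae (blk 10, set 0) → VC-HIT  vc=[4]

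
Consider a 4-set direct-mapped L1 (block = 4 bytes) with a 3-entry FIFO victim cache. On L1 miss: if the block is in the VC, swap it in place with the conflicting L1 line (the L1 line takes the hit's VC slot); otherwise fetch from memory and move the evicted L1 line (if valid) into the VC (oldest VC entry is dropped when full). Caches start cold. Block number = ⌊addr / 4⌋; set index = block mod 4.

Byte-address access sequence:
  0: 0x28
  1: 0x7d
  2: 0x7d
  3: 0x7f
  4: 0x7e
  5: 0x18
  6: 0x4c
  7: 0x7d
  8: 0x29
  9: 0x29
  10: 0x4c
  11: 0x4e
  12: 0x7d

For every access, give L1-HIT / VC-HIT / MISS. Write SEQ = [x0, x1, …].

SEQ = [MISS, MISS, L1-HIT, L1-HIT, L1-HIT, MISS, MISS, VC-HIT, VC-HIT, L1-HIT, VC-HIT, L1-HIT, VC-HIT]

#0 0x28→b10/s2 MISS; vc=[]
#1 0x7d→b31/s3 MISS; vc=[]
#2 0x7d→b31/s3 L1-HIT; vc=[]
#3 0x7f→b31/s3 L1-HIT; vc=[]
#4 0x7e→b31/s3 L1-HIT; vc=[]
#5 0x18→b6/s2 MISS; vc=[10]
#6 0x4c→b19/s3 MISS; vc=[10,31]
#7 0x7d→b31/s3 VC-HIT; vc=[10,19]
#8 0x29→b10/s2 VC-HIT; vc=[6,19]
#9 0x29→b10/s2 L1-HIT; vc=[6,19]
#10 0x4c→b19/s3 VC-HIT; vc=[6,31]
#11 0x4e→b19/s3 L1-HIT; vc=[6,31]
#12 0x7d→b31/s3 VC-HIT; vc=[6,19]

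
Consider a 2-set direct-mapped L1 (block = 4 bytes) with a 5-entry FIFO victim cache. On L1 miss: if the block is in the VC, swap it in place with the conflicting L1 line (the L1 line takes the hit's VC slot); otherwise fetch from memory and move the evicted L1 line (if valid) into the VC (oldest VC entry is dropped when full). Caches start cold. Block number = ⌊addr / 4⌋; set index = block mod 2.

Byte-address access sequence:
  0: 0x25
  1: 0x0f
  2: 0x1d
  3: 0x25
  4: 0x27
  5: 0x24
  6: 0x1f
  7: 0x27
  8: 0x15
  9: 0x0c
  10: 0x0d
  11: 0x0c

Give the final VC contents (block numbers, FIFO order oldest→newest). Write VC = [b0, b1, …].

  [0] addr=0x25 blk=9 s=1: MISS | VC []
  [1] addr=0xf blk=3 s=1: MISS | VC [9]
  [2] addr=0x1d blk=7 s=1: MISS | VC [9, 3]
  [3] addr=0x25 blk=9 s=1: VC-HIT | VC [7, 3]
  [4] addr=0x27 blk=9 s=1: L1-HIT | VC [7, 3]
  [5] addr=0x24 blk=9 s=1: L1-HIT | VC [7, 3]
  [6] addr=0x1f blk=7 s=1: VC-HIT | VC [9, 3]
  [7] addr=0x27 blk=9 s=1: VC-HIT | VC [7, 3]
  [8] addr=0x15 blk=5 s=1: MISS | VC [7, 3, 9]
  [9] addr=0xc blk=3 s=1: VC-HIT | VC [7, 5, 9]
  [10] addr=0xd blk=3 s=1: L1-HIT | VC [7, 5, 9]
  [11] addr=0xc blk=3 s=1: L1-HIT | VC [7, 5, 9]

VC = [7, 5, 9]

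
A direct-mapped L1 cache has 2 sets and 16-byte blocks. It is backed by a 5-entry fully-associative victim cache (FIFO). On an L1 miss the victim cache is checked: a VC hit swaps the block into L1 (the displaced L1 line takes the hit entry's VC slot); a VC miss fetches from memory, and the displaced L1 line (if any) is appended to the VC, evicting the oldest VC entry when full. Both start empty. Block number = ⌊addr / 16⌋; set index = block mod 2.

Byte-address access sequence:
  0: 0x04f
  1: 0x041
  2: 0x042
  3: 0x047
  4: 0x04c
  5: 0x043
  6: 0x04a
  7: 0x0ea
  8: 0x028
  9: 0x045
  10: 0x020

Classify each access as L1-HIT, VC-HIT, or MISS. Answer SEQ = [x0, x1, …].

SEQ = [MISS, L1-HIT, L1-HIT, L1-HIT, L1-HIT, L1-HIT, L1-HIT, MISS, MISS, VC-HIT, VC-HIT]

  [0] addr=0x4f blk=4 s=0: MISS | VC []
  [1] addr=0x41 blk=4 s=0: L1-HIT | VC []
  [2] addr=0x42 blk=4 s=0: L1-HIT | VC []
  [3] addr=0x47 blk=4 s=0: L1-HIT | VC []
  [4] addr=0x4c blk=4 s=0: L1-HIT | VC []
  [5] addr=0x43 blk=4 s=0: L1-HIT | VC []
  [6] addr=0x4a blk=4 s=0: L1-HIT | VC []
  [7] addr=0xea blk=14 s=0: MISS | VC [4]
  [8] addr=0x28 blk=2 s=0: MISS | VC [4, 14]
  [9] addr=0x45 blk=4 s=0: VC-HIT | VC [2, 14]
  [10] addr=0x20 blk=2 s=0: VC-HIT | VC [4, 14]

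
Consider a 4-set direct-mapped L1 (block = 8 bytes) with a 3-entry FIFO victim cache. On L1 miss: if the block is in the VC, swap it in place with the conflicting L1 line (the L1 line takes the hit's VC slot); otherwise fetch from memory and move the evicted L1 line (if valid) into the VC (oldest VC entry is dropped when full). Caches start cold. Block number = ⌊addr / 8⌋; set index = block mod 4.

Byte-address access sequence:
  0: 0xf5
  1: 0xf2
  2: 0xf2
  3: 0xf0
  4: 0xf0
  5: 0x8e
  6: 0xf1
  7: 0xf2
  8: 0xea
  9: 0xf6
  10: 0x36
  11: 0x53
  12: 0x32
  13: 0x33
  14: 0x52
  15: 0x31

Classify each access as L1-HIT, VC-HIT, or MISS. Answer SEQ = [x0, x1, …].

#0 0xf5→b30/s2 MISS; vc=[]
#1 0xf2→b30/s2 L1-HIT; vc=[]
#2 0xf2→b30/s2 L1-HIT; vc=[]
#3 0xf0→b30/s2 L1-HIT; vc=[]
#4 0xf0→b30/s2 L1-HIT; vc=[]
#5 0x8e→b17/s1 MISS; vc=[]
#6 0xf1→b30/s2 L1-HIT; vc=[]
#7 0xf2→b30/s2 L1-HIT; vc=[]
#8 0xea→b29/s1 MISS; vc=[17]
#9 0xf6→b30/s2 L1-HIT; vc=[17]
#10 0x36→b6/s2 MISS; vc=[17,30]
#11 0x53→b10/s2 MISS; vc=[17,30,6]
#12 0x32→b6/s2 VC-HIT; vc=[17,30,10]
#13 0x33→b6/s2 L1-HIT; vc=[17,30,10]
#14 0x52→b10/s2 VC-HIT; vc=[17,30,6]
#15 0x31→b6/s2 VC-HIT; vc=[17,30,10]

SEQ = [MISS, L1-HIT, L1-HIT, L1-HIT, L1-HIT, MISS, L1-HIT, L1-HIT, MISS, L1-HIT, MISS, MISS, VC-HIT, L1-HIT, VC-HIT, VC-HIT]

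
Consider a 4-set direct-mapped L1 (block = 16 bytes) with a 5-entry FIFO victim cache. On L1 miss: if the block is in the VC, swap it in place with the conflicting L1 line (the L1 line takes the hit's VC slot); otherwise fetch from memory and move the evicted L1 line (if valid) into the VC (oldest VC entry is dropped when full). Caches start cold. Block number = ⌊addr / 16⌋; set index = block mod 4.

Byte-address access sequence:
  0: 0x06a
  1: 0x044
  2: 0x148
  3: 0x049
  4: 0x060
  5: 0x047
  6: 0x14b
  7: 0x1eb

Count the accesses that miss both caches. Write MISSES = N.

0: 0x6a (blk 6, set 2) → MISS  vc=[]
1: 0x44 (blk 4, set 0) → MISS  vc=[]
2: 0x148 (blk 20, set 0) → MISS  vc=[4]
3: 0x49 (blk 4, set 0) → VC-HIT  vc=[20]
4: 0x60 (blk 6, set 2) → L1-HIT  vc=[20]
5: 0x47 (blk 4, set 0) → L1-HIT  vc=[20]
6: 0x14b (blk 20, set 0) → VC-HIT  vc=[4]
7: 0x1eb (blk 30, set 2) → MISS  vc=[4, 6]

MISSES = 4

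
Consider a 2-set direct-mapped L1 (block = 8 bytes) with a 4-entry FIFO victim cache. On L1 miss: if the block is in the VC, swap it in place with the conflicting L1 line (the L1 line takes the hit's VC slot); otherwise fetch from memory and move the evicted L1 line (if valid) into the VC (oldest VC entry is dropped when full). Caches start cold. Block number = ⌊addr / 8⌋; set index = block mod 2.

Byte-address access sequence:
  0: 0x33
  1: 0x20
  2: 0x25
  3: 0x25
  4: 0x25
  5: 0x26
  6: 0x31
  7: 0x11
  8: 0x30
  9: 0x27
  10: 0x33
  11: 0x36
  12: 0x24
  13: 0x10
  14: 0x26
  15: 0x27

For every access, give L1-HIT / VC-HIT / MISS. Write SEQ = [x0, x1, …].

SEQ = [MISS, MISS, L1-HIT, L1-HIT, L1-HIT, L1-HIT, VC-HIT, MISS, VC-HIT, VC-HIT, VC-HIT, L1-HIT, VC-HIT, VC-HIT, VC-HIT, L1-HIT]

  [0] addr=0x33 blk=6 s=0: MISS | VC []
  [1] addr=0x20 blk=4 s=0: MISS | VC [6]
  [2] addr=0x25 blk=4 s=0: L1-HIT | VC [6]
  [3] addr=0x25 blk=4 s=0: L1-HIT | VC [6]
  [4] addr=0x25 blk=4 s=0: L1-HIT | VC [6]
  [5] addr=0x26 blk=4 s=0: L1-HIT | VC [6]
  [6] addr=0x31 blk=6 s=0: VC-HIT | VC [4]
  [7] addr=0x11 blk=2 s=0: MISS | VC [4, 6]
  [8] addr=0x30 blk=6 s=0: VC-HIT | VC [4, 2]
  [9] addr=0x27 blk=4 s=0: VC-HIT | VC [6, 2]
  [10] addr=0x33 blk=6 s=0: VC-HIT | VC [4, 2]
  [11] addr=0x36 blk=6 s=0: L1-HIT | VC [4, 2]
  [12] addr=0x24 blk=4 s=0: VC-HIT | VC [6, 2]
  [13] addr=0x10 blk=2 s=0: VC-HIT | VC [6, 4]
  [14] addr=0x26 blk=4 s=0: VC-HIT | VC [6, 2]
  [15] addr=0x27 blk=4 s=0: L1-HIT | VC [6, 2]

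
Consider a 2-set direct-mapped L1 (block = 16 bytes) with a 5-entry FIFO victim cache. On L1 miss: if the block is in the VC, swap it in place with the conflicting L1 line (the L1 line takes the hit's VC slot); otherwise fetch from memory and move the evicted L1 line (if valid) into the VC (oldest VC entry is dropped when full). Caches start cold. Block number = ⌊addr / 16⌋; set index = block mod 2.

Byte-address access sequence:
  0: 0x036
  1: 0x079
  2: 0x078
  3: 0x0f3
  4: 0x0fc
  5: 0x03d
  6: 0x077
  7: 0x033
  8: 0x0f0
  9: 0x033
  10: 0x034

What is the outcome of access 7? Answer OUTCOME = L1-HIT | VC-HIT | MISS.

  [0] addr=0x36 blk=3 s=1: MISS | VC []
  [1] addr=0x79 blk=7 s=1: MISS | VC [3]
  [2] addr=0x78 blk=7 s=1: L1-HIT | VC [3]
  [3] addr=0xf3 blk=15 s=1: MISS | VC [3, 7]
  [4] addr=0xfc blk=15 s=1: L1-HIT | VC [3, 7]
  [5] addr=0x3d blk=3 s=1: VC-HIT | VC [15, 7]
  [6] addr=0x77 blk=7 s=1: VC-HIT | VC [15, 3]
  [7] addr=0x33 blk=3 s=1: VC-HIT | VC [15, 7]
  [8] addr=0xf0 blk=15 s=1: VC-HIT | VC [3, 7]
  [9] addr=0x33 blk=3 s=1: VC-HIT | VC [15, 7]
  [10] addr=0x34 blk=3 s=1: L1-HIT | VC [15, 7]

OUTCOME = VC-HIT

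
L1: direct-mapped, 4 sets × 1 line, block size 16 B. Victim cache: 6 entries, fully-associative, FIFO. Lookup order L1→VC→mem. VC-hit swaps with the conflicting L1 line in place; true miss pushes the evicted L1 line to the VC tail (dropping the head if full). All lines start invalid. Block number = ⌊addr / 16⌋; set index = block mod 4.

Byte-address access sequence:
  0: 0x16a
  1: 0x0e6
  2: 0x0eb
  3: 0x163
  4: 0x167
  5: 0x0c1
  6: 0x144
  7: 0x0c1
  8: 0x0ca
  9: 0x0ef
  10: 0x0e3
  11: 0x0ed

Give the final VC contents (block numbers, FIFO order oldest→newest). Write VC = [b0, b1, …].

0: 0x16a (blk 22, set 2) → MISS  vc=[]
1: 0xe6 (blk 14, set 2) → MISS  vc=[22]
2: 0xeb (blk 14, set 2) → L1-HIT  vc=[22]
3: 0x163 (blk 22, set 2) → VC-HIT  vc=[14]
4: 0x167 (blk 22, set 2) → L1-HIT  vc=[14]
5: 0xc1 (blk 12, set 0) → MISS  vc=[14]
6: 0x144 (blk 20, set 0) → MISS  vc=[14, 12]
7: 0xc1 (blk 12, set 0) → VC-HIT  vc=[14, 20]
8: 0xca (blk 12, set 0) → L1-HIT  vc=[14, 20]
9: 0xef (blk 14, set 2) → VC-HIT  vc=[22, 20]
10: 0xe3 (blk 14, set 2) → L1-HIT  vc=[22, 20]
11: 0xed (blk 14, set 2) → L1-HIT  vc=[22, 20]

VC = [22, 20]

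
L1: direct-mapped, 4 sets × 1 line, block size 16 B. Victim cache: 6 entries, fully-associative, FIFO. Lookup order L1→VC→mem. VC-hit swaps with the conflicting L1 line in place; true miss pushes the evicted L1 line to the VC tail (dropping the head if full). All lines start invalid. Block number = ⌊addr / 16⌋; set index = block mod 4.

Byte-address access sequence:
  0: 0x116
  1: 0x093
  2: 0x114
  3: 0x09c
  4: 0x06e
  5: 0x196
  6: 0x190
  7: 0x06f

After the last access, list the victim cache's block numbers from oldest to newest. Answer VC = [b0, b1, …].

#0 0x116→b17/s1 MISS; vc=[]
#1 0x93→b9/s1 MISS; vc=[17]
#2 0x114→b17/s1 VC-HIT; vc=[9]
#3 0x9c→b9/s1 VC-HIT; vc=[17]
#4 0x6e→b6/s2 MISS; vc=[17]
#5 0x196→b25/s1 MISS; vc=[17,9]
#6 0x190→b25/s1 L1-HIT; vc=[17,9]
#7 0x6f→b6/s2 L1-HIT; vc=[17,9]

VC = [17, 9]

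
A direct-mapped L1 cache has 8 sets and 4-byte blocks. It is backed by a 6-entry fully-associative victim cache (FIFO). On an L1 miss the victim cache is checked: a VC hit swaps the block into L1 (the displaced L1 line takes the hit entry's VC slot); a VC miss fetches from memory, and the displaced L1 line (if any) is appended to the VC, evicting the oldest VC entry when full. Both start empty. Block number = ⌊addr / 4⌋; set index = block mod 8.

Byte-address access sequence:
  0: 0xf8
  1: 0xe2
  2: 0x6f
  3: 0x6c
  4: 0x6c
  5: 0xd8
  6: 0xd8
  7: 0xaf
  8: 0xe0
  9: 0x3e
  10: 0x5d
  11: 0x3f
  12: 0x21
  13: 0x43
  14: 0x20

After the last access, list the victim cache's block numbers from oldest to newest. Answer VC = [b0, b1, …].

#0 0xf8→b62/s6 MISS; vc=[]
#1 0xe2→b56/s0 MISS; vc=[]
#2 0x6f→b27/s3 MISS; vc=[]
#3 0x6c→b27/s3 L1-HIT; vc=[]
#4 0x6c→b27/s3 L1-HIT; vc=[]
#5 0xd8→b54/s6 MISS; vc=[62]
#6 0xd8→b54/s6 L1-HIT; vc=[62]
#7 0xaf→b43/s3 MISS; vc=[62,27]
#8 0xe0→b56/s0 L1-HIT; vc=[62,27]
#9 0x3e→b15/s7 MISS; vc=[62,27]
#10 0x5d→b23/s7 MISS; vc=[62,27,15]
#11 0x3f→b15/s7 VC-HIT; vc=[62,27,23]
#12 0x21→b8/s0 MISS; vc=[62,27,23,56]
#13 0x43→b16/s0 MISS; vc=[62,27,23,56,8]
#14 0x20→b8/s0 VC-HIT; vc=[62,27,23,56,16]

VC = [62, 27, 23, 56, 16]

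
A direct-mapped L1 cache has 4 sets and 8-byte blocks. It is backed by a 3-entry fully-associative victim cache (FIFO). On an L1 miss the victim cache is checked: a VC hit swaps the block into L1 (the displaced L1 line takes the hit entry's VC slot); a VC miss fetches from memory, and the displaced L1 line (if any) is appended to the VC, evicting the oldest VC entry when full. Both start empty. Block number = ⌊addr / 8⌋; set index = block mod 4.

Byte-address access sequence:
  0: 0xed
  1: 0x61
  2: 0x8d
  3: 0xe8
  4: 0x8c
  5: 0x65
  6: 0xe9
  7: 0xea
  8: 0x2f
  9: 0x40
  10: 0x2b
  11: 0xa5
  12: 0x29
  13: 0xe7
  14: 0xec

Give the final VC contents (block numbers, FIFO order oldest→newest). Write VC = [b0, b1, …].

0: 0xed (blk 29, set 1) → MISS  vc=[]
1: 0x61 (blk 12, set 0) → MISS  vc=[]
2: 0x8d (blk 17, set 1) → MISS  vc=[29]
3: 0xe8 (blk 29, set 1) → VC-HIT  vc=[17]
4: 0x8c (blk 17, set 1) → VC-HIT  vc=[29]
5: 0x65 (blk 12, set 0) → L1-HIT  vc=[29]
6: 0xe9 (blk 29, set 1) → VC-HIT  vc=[17]
7: 0xea (blk 29, set 1) → L1-HIT  vc=[17]
8: 0x2f (blk 5, set 1) → MISS  vc=[17, 29]
9: 0x40 (blk 8, set 0) → MISS  vc=[17, 29, 12]
10: 0x2b (blk 5, set 1) → L1-HIT  vc=[17, 29, 12]
11: 0xa5 (blk 20, set 0) → MISS  vc=[29, 12, 8]
12: 0x29 (blk 5, set 1) → L1-HIT  vc=[29, 12, 8]
13: 0xe7 (blk 28, set 0) → MISS  vc=[12, 8, 20]
14: 0xec (blk 29, set 1) → MISS  vc=[8, 20, 5]

VC = [8, 20, 5]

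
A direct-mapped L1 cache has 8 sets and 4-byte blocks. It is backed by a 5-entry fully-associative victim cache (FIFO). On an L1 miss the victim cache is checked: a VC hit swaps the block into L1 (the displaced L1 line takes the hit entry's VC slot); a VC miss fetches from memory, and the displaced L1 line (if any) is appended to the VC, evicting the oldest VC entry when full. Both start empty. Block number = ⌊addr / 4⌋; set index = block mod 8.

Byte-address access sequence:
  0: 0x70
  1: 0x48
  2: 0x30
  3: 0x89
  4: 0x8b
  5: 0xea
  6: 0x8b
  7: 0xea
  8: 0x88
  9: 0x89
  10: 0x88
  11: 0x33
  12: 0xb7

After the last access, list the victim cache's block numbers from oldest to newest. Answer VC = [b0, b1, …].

  [0] addr=0x70 blk=28 s=4: MISS | VC []
  [1] addr=0x48 blk=18 s=2: MISS | VC []
  [2] addr=0x30 blk=12 s=4: MISS | VC [28]
  [3] addr=0x89 blk=34 s=2: MISS | VC [28, 18]
  [4] addr=0x8b blk=34 s=2: L1-HIT | VC [28, 18]
  [5] addr=0xea blk=58 s=2: MISS | VC [28, 18, 34]
  [6] addr=0x8b blk=34 s=2: VC-HIT | VC [28, 18, 58]
  [7] addr=0xea blk=58 s=2: VC-HIT | VC [28, 18, 34]
  [8] addr=0x88 blk=34 s=2: VC-HIT | VC [28, 18, 58]
  [9] addr=0x89 blk=34 s=2: L1-HIT | VC [28, 18, 58]
  [10] addr=0x88 blk=34 s=2: L1-HIT | VC [28, 18, 58]
  [11] addr=0x33 blk=12 s=4: L1-HIT | VC [28, 18, 58]
  [12] addr=0xb7 blk=45 s=5: MISS | VC [28, 18, 58]

VC = [28, 18, 58]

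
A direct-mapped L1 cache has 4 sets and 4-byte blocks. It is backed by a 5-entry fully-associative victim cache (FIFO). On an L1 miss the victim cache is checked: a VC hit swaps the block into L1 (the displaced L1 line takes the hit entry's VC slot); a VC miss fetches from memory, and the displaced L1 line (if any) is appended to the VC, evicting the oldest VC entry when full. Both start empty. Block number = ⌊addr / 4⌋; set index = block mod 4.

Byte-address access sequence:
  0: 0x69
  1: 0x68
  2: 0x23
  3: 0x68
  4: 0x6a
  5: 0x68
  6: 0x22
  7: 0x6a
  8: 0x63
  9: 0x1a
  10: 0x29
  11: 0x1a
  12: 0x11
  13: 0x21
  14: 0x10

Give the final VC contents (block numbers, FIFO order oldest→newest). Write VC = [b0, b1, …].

#0 0x69→b26/s2 MISS; vc=[]
#1 0x68→b26/s2 L1-HIT; vc=[]
#2 0x23→b8/s0 MISS; vc=[]
#3 0x68→b26/s2 L1-HIT; vc=[]
#4 0x6a→b26/s2 L1-HIT; vc=[]
#5 0x68→b26/s2 L1-HIT; vc=[]
#6 0x22→b8/s0 L1-HIT; vc=[]
#7 0x6a→b26/s2 L1-HIT; vc=[]
#8 0x63→b24/s0 MISS; vc=[8]
#9 0x1a→b6/s2 MISS; vc=[8,26]
#10 0x29→b10/s2 MISS; vc=[8,26,6]
#11 0x1a→b6/s2 VC-HIT; vc=[8,26,10]
#12 0x11→b4/s0 MISS; vc=[8,26,10,24]
#13 0x21→b8/s0 VC-HIT; vc=[4,26,10,24]
#14 0x10→b4/s0 VC-HIT; vc=[8,26,10,24]

VC = [8, 26, 10, 24]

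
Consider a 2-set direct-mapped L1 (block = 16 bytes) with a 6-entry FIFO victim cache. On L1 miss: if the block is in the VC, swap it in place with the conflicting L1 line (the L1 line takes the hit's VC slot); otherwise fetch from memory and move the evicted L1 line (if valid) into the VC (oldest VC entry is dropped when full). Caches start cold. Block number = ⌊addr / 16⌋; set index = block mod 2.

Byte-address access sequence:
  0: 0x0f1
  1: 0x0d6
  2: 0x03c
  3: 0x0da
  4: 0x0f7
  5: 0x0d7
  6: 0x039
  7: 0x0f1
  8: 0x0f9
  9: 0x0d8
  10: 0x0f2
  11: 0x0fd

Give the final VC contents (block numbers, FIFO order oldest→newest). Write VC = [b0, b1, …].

0: 0xf1 (blk 15, set 1) → MISS  vc=[]
1: 0xd6 (blk 13, set 1) → MISS  vc=[15]
2: 0x3c (blk 3, set 1) → MISS  vc=[15, 13]
3: 0xda (blk 13, set 1) → VC-HIT  vc=[15, 3]
4: 0xf7 (blk 15, set 1) → VC-HIT  vc=[13, 3]
5: 0xd7 (blk 13, set 1) → VC-HIT  vc=[15, 3]
6: 0x39 (blk 3, set 1) → VC-HIT  vc=[15, 13]
7: 0xf1 (blk 15, set 1) → VC-HIT  vc=[3, 13]
8: 0xf9 (blk 15, set 1) → L1-HIT  vc=[3, 13]
9: 0xd8 (blk 13, set 1) → VC-HIT  vc=[3, 15]
10: 0xf2 (blk 15, set 1) → VC-HIT  vc=[3, 13]
11: 0xfd (blk 15, set 1) → L1-HIT  vc=[3, 13]

VC = [3, 13]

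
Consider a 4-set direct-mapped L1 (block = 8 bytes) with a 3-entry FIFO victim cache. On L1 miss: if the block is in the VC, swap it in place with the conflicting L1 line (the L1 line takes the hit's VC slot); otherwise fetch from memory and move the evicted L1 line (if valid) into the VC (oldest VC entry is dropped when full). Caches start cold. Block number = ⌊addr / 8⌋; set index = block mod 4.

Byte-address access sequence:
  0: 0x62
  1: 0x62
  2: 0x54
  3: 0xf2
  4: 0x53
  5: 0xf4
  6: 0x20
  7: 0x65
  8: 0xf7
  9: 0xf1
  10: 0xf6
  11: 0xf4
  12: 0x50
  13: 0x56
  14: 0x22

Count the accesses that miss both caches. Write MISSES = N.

0: 0x62 (blk 12, set 0) → MISS  vc=[]
1: 0x62 (blk 12, set 0) → L1-HIT  vc=[]
2: 0x54 (blk 10, set 2) → MISS  vc=[]
3: 0xf2 (blk 30, set 2) → MISS  vc=[10]
4: 0x53 (blk 10, set 2) → VC-HIT  vc=[30]
5: 0xf4 (blk 30, set 2) → VC-HIT  vc=[10]
6: 0x20 (blk 4, set 0) → MISS  vc=[10, 12]
7: 0x65 (blk 12, set 0) → VC-HIT  vc=[10, 4]
8: 0xf7 (blk 30, set 2) → L1-HIT  vc=[10, 4]
9: 0xf1 (blk 30, set 2) → L1-HIT  vc=[10, 4]
10: 0xf6 (blk 30, set 2) → L1-HIT  vc=[10, 4]
11: 0xf4 (blk 30, set 2) → L1-HIT  vc=[10, 4]
12: 0x50 (blk 10, set 2) → VC-HIT  vc=[30, 4]
13: 0x56 (blk 10, set 2) → L1-HIT  vc=[30, 4]
14: 0x22 (blk 4, set 0) → VC-HIT  vc=[30, 12]

MISSES = 4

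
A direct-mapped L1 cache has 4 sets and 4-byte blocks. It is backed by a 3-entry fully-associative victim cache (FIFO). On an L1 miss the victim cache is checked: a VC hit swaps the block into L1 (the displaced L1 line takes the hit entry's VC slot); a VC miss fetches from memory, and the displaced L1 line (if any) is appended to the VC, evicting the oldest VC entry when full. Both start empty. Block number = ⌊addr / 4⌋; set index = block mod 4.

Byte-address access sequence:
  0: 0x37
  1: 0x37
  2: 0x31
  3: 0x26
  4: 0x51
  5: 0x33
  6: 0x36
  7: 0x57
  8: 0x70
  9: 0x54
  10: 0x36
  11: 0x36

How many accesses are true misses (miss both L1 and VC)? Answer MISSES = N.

MISSES = 6

  [0] addr=0x37 blk=13 s=1: MISS | VC []
  [1] addr=0x37 blk=13 s=1: L1-HIT | VC []
  [2] addr=0x31 blk=12 s=0: MISS | VC []
  [3] addr=0x26 blk=9 s=1: MISS | VC [13]
  [4] addr=0x51 blk=20 s=0: MISS | VC [13, 12]
  [5] addr=0x33 blk=12 s=0: VC-HIT | VC [13, 20]
  [6] addr=0x36 blk=13 s=1: VC-HIT | VC [9, 20]
  [7] addr=0x57 blk=21 s=1: MISS | VC [9, 20, 13]
  [8] addr=0x70 blk=28 s=0: MISS | VC [20, 13, 12]
  [9] addr=0x54 blk=21 s=1: L1-HIT | VC [20, 13, 12]
  [10] addr=0x36 blk=13 s=1: VC-HIT | VC [20, 21, 12]
  [11] addr=0x36 blk=13 s=1: L1-HIT | VC [20, 21, 12]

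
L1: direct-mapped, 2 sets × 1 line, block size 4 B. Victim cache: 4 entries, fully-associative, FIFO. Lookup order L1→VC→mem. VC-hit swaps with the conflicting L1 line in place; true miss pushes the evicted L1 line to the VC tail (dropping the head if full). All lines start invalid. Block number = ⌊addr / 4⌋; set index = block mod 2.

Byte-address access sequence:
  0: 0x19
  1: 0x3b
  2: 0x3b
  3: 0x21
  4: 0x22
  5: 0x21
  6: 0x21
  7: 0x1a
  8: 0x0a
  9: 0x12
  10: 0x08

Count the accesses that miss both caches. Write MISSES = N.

MISSES = 5

  [0] addr=0x19 blk=6 s=0: MISS | VC []
  [1] addr=0x3b blk=14 s=0: MISS | VC [6]
  [2] addr=0x3b blk=14 s=0: L1-HIT | VC [6]
  [3] addr=0x21 blk=8 s=0: MISS | VC [6, 14]
  [4] addr=0x22 blk=8 s=0: L1-HIT | VC [6, 14]
  [5] addr=0x21 blk=8 s=0: L1-HIT | VC [6, 14]
  [6] addr=0x21 blk=8 s=0: L1-HIT | VC [6, 14]
  [7] addr=0x1a blk=6 s=0: VC-HIT | VC [8, 14]
  [8] addr=0xa blk=2 s=0: MISS | VC [8, 14, 6]
  [9] addr=0x12 blk=4 s=0: MISS | VC [8, 14, 6, 2]
  [10] addr=0x8 blk=2 s=0: VC-HIT | VC [8, 14, 6, 4]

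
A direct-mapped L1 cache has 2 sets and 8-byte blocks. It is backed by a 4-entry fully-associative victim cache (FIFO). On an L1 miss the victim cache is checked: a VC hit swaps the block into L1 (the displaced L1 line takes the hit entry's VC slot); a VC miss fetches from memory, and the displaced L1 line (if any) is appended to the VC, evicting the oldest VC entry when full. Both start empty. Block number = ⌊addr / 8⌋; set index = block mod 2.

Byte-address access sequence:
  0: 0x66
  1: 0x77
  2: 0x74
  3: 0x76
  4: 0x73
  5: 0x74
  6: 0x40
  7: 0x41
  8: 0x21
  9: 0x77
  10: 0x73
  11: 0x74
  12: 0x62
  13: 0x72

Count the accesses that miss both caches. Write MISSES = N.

#0 0x66→b12/s0 MISS; vc=[]
#1 0x77→b14/s0 MISS; vc=[12]
#2 0x74→b14/s0 L1-HIT; vc=[12]
#3 0x76→b14/s0 L1-HIT; vc=[12]
#4 0x73→b14/s0 L1-HIT; vc=[12]
#5 0x74→b14/s0 L1-HIT; vc=[12]
#6 0x40→b8/s0 MISS; vc=[12,14]
#7 0x41→b8/s0 L1-HIT; vc=[12,14]
#8 0x21→b4/s0 MISS; vc=[12,14,8]
#9 0x77→b14/s0 VC-HIT; vc=[12,4,8]
#10 0x73→b14/s0 L1-HIT; vc=[12,4,8]
#11 0x74→b14/s0 L1-HIT; vc=[12,4,8]
#12 0x62→b12/s0 VC-HIT; vc=[14,4,8]
#13 0x72→b14/s0 VC-HIT; vc=[12,4,8]

MISSES = 4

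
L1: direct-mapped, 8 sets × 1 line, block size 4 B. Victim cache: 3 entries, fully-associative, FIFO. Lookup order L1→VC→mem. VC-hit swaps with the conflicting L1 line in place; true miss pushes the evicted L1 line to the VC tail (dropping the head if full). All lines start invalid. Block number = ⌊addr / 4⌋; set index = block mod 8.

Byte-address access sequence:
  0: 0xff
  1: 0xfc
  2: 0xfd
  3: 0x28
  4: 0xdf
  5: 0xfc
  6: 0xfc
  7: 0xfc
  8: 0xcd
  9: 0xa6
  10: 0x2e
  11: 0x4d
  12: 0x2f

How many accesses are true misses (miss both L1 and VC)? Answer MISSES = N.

MISSES = 7

0: 0xff (blk 63, set 7) → MISS  vc=[]
1: 0xfc (blk 63, set 7) → L1-HIT  vc=[]
2: 0xfd (blk 63, set 7) → L1-HIT  vc=[]
3: 0x28 (blk 10, set 2) → MISS  vc=[]
4: 0xdf (blk 55, set 7) → MISS  vc=[63]
5: 0xfc (blk 63, set 7) → VC-HIT  vc=[55]
6: 0xfc (blk 63, set 7) → L1-HIT  vc=[55]
7: 0xfc (blk 63, set 7) → L1-HIT  vc=[55]
8: 0xcd (blk 51, set 3) → MISS  vc=[55]
9: 0xa6 (blk 41, set 1) → MISS  vc=[55]
10: 0x2e (blk 11, set 3) → MISS  vc=[55, 51]
11: 0x4d (blk 19, set 3) → MISS  vc=[55, 51, 11]
12: 0x2f (blk 11, set 3) → VC-HIT  vc=[55, 51, 19]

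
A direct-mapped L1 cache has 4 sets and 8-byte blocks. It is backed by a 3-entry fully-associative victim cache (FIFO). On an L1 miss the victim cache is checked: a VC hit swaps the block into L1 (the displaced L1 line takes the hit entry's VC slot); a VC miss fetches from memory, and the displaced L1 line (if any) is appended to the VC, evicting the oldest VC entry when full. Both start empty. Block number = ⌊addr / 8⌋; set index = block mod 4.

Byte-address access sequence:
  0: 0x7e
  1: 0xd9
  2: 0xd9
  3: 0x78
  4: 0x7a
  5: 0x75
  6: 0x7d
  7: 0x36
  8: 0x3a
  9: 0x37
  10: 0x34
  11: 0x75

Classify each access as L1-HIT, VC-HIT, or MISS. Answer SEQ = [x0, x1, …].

  [0] addr=0x7e blk=15 s=3: MISS | VC []
  [1] addr=0xd9 blk=27 s=3: MISS | VC [15]
  [2] addr=0xd9 blk=27 s=3: L1-HIT | VC [15]
  [3] addr=0x78 blk=15 s=3: VC-HIT | VC [27]
  [4] addr=0x7a blk=15 s=3: L1-HIT | VC [27]
  [5] addr=0x75 blk=14 s=2: MISS | VC [27]
  [6] addr=0x7d blk=15 s=3: L1-HIT | VC [27]
  [7] addr=0x36 blk=6 s=2: MISS | VC [27, 14]
  [8] addr=0x3a blk=7 s=3: MISS | VC [27, 14, 15]
  [9] addr=0x37 blk=6 s=2: L1-HIT | VC [27, 14, 15]
  [10] addr=0x34 blk=6 s=2: L1-HIT | VC [27, 14, 15]
  [11] addr=0x75 blk=14 s=2: VC-HIT | VC [27, 6, 15]

SEQ = [MISS, MISS, L1-HIT, VC-HIT, L1-HIT, MISS, L1-HIT, MISS, MISS, L1-HIT, L1-HIT, VC-HIT]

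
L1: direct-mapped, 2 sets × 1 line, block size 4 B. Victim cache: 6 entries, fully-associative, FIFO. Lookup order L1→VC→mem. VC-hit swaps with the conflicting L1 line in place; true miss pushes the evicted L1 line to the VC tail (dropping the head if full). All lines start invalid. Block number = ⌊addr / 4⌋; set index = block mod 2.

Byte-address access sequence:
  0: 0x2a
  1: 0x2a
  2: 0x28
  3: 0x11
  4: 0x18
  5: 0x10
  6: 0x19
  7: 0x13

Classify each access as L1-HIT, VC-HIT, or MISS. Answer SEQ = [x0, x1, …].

SEQ = [MISS, L1-HIT, L1-HIT, MISS, MISS, VC-HIT, VC-HIT, VC-HIT]

  [0] addr=0x2a blk=10 s=0: MISS | VC []
  [1] addr=0x2a blk=10 s=0: L1-HIT | VC []
  [2] addr=0x28 blk=10 s=0: L1-HIT | VC []
  [3] addr=0x11 blk=4 s=0: MISS | VC [10]
  [4] addr=0x18 blk=6 s=0: MISS | VC [10, 4]
  [5] addr=0x10 blk=4 s=0: VC-HIT | VC [10, 6]
  [6] addr=0x19 blk=6 s=0: VC-HIT | VC [10, 4]
  [7] addr=0x13 blk=4 s=0: VC-HIT | VC [10, 6]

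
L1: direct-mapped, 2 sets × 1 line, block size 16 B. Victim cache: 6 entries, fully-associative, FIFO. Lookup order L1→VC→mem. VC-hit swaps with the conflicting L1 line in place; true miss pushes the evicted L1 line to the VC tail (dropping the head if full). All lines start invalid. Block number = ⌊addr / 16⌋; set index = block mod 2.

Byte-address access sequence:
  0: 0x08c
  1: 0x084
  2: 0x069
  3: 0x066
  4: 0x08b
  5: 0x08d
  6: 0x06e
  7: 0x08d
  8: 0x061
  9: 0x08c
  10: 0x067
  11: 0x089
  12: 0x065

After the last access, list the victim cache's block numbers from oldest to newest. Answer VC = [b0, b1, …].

VC = [8]

0: 0x8c (blk 8, set 0) → MISS  vc=[]
1: 0x84 (blk 8, set 0) → L1-HIT  vc=[]
2: 0x69 (blk 6, set 0) → MISS  vc=[8]
3: 0x66 (blk 6, set 0) → L1-HIT  vc=[8]
4: 0x8b (blk 8, set 0) → VC-HIT  vc=[6]
5: 0x8d (blk 8, set 0) → L1-HIT  vc=[6]
6: 0x6e (blk 6, set 0) → VC-HIT  vc=[8]
7: 0x8d (blk 8, set 0) → VC-HIT  vc=[6]
8: 0x61 (blk 6, set 0) → VC-HIT  vc=[8]
9: 0x8c (blk 8, set 0) → VC-HIT  vc=[6]
10: 0x67 (blk 6, set 0) → VC-HIT  vc=[8]
11: 0x89 (blk 8, set 0) → VC-HIT  vc=[6]
12: 0x65 (blk 6, set 0) → VC-HIT  vc=[8]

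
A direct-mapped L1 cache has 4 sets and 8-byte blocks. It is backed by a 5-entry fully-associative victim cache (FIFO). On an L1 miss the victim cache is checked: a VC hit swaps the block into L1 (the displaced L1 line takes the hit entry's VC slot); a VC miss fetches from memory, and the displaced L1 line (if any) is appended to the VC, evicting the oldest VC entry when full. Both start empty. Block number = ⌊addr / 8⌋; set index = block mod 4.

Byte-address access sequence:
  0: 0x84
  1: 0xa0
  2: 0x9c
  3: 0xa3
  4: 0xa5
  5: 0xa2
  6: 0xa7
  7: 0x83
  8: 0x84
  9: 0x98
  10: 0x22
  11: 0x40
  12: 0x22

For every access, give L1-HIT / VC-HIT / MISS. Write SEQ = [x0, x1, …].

SEQ = [MISS, MISS, MISS, L1-HIT, L1-HIT, L1-HIT, L1-HIT, VC-HIT, L1-HIT, L1-HIT, MISS, MISS, VC-HIT]

0: 0x84 (blk 16, set 0) → MISS  vc=[]
1: 0xa0 (blk 20, set 0) → MISS  vc=[16]
2: 0x9c (blk 19, set 3) → MISS  vc=[16]
3: 0xa3 (blk 20, set 0) → L1-HIT  vc=[16]
4: 0xa5 (blk 20, set 0) → L1-HIT  vc=[16]
5: 0xa2 (blk 20, set 0) → L1-HIT  vc=[16]
6: 0xa7 (blk 20, set 0) → L1-HIT  vc=[16]
7: 0x83 (blk 16, set 0) → VC-HIT  vc=[20]
8: 0x84 (blk 16, set 0) → L1-HIT  vc=[20]
9: 0x98 (blk 19, set 3) → L1-HIT  vc=[20]
10: 0x22 (blk 4, set 0) → MISS  vc=[20, 16]
11: 0x40 (blk 8, set 0) → MISS  vc=[20, 16, 4]
12: 0x22 (blk 4, set 0) → VC-HIT  vc=[20, 16, 8]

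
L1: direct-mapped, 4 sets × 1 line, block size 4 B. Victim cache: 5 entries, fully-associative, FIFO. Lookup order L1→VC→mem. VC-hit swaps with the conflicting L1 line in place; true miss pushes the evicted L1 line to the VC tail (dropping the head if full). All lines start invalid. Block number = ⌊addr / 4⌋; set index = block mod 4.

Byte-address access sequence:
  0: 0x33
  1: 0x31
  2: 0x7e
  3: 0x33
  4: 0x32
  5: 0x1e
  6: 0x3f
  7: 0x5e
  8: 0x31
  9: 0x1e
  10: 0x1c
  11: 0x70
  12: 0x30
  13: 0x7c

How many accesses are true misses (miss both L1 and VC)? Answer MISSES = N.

0: 0x33 (blk 12, set 0) → MISS  vc=[]
1: 0x31 (blk 12, set 0) → L1-HIT  vc=[]
2: 0x7e (blk 31, set 3) → MISS  vc=[]
3: 0x33 (blk 12, set 0) → L1-HIT  vc=[]
4: 0x32 (blk 12, set 0) → L1-HIT  vc=[]
5: 0x1e (blk 7, set 3) → MISS  vc=[31]
6: 0x3f (blk 15, set 3) → MISS  vc=[31, 7]
7: 0x5e (blk 23, set 3) → MISS  vc=[31, 7, 15]
8: 0x31 (blk 12, set 0) → L1-HIT  vc=[31, 7, 15]
9: 0x1e (blk 7, set 3) → VC-HIT  vc=[31, 23, 15]
10: 0x1c (blk 7, set 3) → L1-HIT  vc=[31, 23, 15]
11: 0x70 (blk 28, set 0) → MISS  vc=[31, 23, 15, 12]
12: 0x30 (blk 12, set 0) → VC-HIT  vc=[31, 23, 15, 28]
13: 0x7c (blk 31, set 3) → VC-HIT  vc=[7, 23, 15, 28]

MISSES = 6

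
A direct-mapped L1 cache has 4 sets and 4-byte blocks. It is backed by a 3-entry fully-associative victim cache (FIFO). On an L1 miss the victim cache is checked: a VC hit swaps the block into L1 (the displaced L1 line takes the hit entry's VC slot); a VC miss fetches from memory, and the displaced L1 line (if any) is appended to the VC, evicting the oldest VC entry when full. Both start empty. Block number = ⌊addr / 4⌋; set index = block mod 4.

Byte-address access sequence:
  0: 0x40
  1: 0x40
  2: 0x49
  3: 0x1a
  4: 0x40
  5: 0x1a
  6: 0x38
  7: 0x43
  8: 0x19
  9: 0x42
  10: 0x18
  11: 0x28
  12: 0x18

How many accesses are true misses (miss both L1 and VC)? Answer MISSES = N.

#0 0x40→b16/s0 MISS; vc=[]
#1 0x40→b16/s0 L1-HIT; vc=[]
#2 0x49→b18/s2 MISS; vc=[]
#3 0x1a→b6/s2 MISS; vc=[18]
#4 0x40→b16/s0 L1-HIT; vc=[18]
#5 0x1a→b6/s2 L1-HIT; vc=[18]
#6 0x38→b14/s2 MISS; vc=[18,6]
#7 0x43→b16/s0 L1-HIT; vc=[18,6]
#8 0x19→b6/s2 VC-HIT; vc=[18,14]
#9 0x42→b16/s0 L1-HIT; vc=[18,14]
#10 0x18→b6/s2 L1-HIT; vc=[18,14]
#11 0x28→b10/s2 MISS; vc=[18,14,6]
#12 0x18→b6/s2 VC-HIT; vc=[18,14,10]

MISSES = 5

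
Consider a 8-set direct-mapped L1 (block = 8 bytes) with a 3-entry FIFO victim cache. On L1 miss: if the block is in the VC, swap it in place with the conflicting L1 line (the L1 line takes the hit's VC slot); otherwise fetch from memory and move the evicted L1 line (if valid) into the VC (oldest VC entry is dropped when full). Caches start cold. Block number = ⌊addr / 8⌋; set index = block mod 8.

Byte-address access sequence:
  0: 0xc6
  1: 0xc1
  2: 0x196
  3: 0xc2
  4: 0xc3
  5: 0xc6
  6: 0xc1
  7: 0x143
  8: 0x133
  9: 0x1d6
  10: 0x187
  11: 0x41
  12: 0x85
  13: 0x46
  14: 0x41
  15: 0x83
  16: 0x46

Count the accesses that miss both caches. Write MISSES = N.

  [0] addr=0xc6 blk=24 s=0: MISS | VC []
  [1] addr=0xc1 blk=24 s=0: L1-HIT | VC []
  [2] addr=0x196 blk=50 s=2: MISS | VC []
  [3] addr=0xc2 blk=24 s=0: L1-HIT | VC []
  [4] addr=0xc3 blk=24 s=0: L1-HIT | VC []
  [5] addr=0xc6 blk=24 s=0: L1-HIT | VC []
  [6] addr=0xc1 blk=24 s=0: L1-HIT | VC []
  [7] addr=0x143 blk=40 s=0: MISS | VC [24]
  [8] addr=0x133 blk=38 s=6: MISS | VC [24]
  [9] addr=0x1d6 blk=58 s=2: MISS | VC [24, 50]
  [10] addr=0x187 blk=48 s=0: MISS | VC [24, 50, 40]
  [11] addr=0x41 blk=8 s=0: MISS | VC [50, 40, 48]
  [12] addr=0x85 blk=16 s=0: MISS | VC [40, 48, 8]
  [13] addr=0x46 blk=8 s=0: VC-HIT | VC [40, 48, 16]
  [14] addr=0x41 blk=8 s=0: L1-HIT | VC [40, 48, 16]
  [15] addr=0x83 blk=16 s=0: VC-HIT | VC [40, 48, 8]
  [16] addr=0x46 blk=8 s=0: VC-HIT | VC [40, 48, 16]

MISSES = 8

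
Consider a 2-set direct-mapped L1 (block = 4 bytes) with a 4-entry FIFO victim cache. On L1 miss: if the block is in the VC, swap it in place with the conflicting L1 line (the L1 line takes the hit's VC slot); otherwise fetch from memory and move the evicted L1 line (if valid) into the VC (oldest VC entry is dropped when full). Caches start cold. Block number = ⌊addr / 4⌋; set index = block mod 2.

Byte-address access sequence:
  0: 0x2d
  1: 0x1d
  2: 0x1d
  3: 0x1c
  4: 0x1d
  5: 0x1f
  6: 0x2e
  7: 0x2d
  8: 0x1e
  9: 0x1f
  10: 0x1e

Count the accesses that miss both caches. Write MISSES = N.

  [0] addr=0x2d blk=11 s=1: MISS | VC []
  [1] addr=0x1d blk=7 s=1: MISS | VC [11]
  [2] addr=0x1d blk=7 s=1: L1-HIT | VC [11]
  [3] addr=0x1c blk=7 s=1: L1-HIT | VC [11]
  [4] addr=0x1d blk=7 s=1: L1-HIT | VC [11]
  [5] addr=0x1f blk=7 s=1: L1-HIT | VC [11]
  [6] addr=0x2e blk=11 s=1: VC-HIT | VC [7]
  [7] addr=0x2d blk=11 s=1: L1-HIT | VC [7]
  [8] addr=0x1e blk=7 s=1: VC-HIT | VC [11]
  [9] addr=0x1f blk=7 s=1: L1-HIT | VC [11]
  [10] addr=0x1e blk=7 s=1: L1-HIT | VC [11]

MISSES = 2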